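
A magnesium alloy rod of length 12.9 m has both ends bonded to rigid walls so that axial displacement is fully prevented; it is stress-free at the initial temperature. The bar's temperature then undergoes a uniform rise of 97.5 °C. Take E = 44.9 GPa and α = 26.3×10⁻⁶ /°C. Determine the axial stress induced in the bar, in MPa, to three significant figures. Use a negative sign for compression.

-115 MPa

Free thermal expansion αLΔT = 26.3e-6 · 12900 · 97.5 = 33.08 mm.
The walls impose strain ε = −(33.08)/12900 = -2.5642e-03; σ = Eε = 44900 · -2.5642e-03 = -115.1 MPa.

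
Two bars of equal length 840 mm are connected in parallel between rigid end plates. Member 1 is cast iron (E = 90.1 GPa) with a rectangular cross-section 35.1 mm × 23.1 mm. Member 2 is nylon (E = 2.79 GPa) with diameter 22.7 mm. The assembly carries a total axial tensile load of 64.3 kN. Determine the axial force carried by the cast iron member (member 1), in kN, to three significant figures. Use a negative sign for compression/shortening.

63.3 kN

A_1 = 810.8 mm².
A_2 = 404.7 mm².
Equal strain + equilibrium ⇒ each member carries load in proportion to AE: A₁E₁ = 73050000 N, A₂E₂ = 1129000 N, ΣAE = 74180000 N.
F₁ = P·A₁E₁/ΣAE = 64300·73050000/74180000 = 63320 N.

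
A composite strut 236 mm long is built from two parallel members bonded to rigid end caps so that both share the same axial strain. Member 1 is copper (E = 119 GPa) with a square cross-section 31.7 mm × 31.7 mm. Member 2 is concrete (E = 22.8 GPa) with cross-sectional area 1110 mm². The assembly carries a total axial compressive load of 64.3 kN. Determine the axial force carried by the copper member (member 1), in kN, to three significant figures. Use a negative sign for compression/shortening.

A_1 = 1005 mm².
Equal strain + equilibrium ⇒ each member carries load in proportion to AE: A₁E₁ = 119600000 N, A₂E₂ = 25310000 N, ΣAE = 144900000 N.
F₁ = P·A₁E₁/ΣAE = -64300·119600000/144900000 = -53070 N.

-53.1 kN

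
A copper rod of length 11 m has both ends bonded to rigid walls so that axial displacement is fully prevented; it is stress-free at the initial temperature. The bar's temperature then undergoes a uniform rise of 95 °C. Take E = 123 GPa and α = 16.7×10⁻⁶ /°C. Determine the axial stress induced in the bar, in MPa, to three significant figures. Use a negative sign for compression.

-195 MPa

Free thermal expansion αLΔT = 16.7e-6 · 11000 · 95 = 17.45 mm.
The walls impose strain ε = −(17.45)/11000 = -1.5865e-03; σ = Eε = 123000 · -1.5865e-03 = -195.1 MPa.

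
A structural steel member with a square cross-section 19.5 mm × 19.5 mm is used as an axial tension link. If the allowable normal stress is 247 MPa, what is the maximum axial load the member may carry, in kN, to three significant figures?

A = 380.2 mm².
P_max = σ_allow · A = 247 · 380.2 = 93920 N = 93.92 kN.

93.9 kN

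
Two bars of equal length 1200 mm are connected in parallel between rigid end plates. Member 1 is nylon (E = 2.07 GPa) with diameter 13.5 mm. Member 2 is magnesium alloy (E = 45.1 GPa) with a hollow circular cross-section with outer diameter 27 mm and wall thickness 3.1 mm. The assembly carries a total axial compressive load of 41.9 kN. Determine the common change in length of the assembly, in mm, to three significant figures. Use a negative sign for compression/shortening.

A_1 = 143.1 mm².
A_2 = 232.8 mm².
Equal strain + equilibrium ⇒ each member carries load in proportion to AE: A₁E₁ = 296300 N, A₂E₂ = 10500000 N, ΣAE = 10790000 N.
δ = PL/ΣAE = -41900·1200/10790000 = -4.658 mm.

-4.66 mm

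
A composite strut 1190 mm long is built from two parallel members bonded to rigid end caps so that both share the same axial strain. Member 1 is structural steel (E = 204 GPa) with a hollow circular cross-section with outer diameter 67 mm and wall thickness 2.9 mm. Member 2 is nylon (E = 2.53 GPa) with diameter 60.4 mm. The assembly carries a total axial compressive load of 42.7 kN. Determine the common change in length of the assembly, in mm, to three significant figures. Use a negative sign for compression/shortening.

-0.402 mm

A_1 = 584 mm².
A_2 = 2865 mm².
Equal strain + equilibrium ⇒ each member carries load in proportion to AE: A₁E₁ = 119100000 N, A₂E₂ = 7249000 N, ΣAE = 126400000 N.
δ = PL/ΣAE = -42700·1190/126400000 = -0.4021 mm.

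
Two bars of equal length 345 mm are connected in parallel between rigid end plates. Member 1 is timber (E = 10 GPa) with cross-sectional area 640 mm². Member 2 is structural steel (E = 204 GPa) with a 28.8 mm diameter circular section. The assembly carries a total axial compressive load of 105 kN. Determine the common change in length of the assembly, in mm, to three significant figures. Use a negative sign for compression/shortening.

-0.260 mm

A_2 = 651.4 mm².
Equal strain + equilibrium ⇒ each member carries load in proportion to AE: A₁E₁ = 6400000 N, A₂E₂ = 132900000 N, ΣAE = 139300000 N.
δ = PL/ΣAE = -105000·345/139300000 = -0.2601 mm.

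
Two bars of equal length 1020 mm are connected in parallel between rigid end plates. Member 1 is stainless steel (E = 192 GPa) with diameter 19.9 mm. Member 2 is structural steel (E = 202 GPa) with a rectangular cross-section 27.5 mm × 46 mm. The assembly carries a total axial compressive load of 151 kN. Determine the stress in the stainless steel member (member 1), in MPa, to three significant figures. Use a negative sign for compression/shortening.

-92.0 MPa

A_1 = 311 mm².
A_2 = 1265 mm².
Equal strain + equilibrium ⇒ each member carries load in proportion to AE: A₁E₁ = 59720000 N, A₂E₂ = 255500000 N, ΣAE = 315200000 N.
σ₁ = P·E₁/ΣAE = -151000·192000/315200000 = -91.97 MPa.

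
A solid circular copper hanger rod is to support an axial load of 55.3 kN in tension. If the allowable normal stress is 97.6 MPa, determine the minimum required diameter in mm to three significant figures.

26.9 mm

Required area A ≥ P/σ_allow = 55300/97.6 = 566.6 mm².
For a solid circular section, d ≥ √(4A/π) = 26.86 mm.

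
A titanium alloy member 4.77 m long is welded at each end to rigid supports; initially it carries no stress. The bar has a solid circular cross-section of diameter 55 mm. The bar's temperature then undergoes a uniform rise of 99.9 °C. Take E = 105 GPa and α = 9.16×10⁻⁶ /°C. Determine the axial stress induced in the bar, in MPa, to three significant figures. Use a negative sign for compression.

-96.1 MPa

Free thermal expansion αLΔT = 9.16e-6 · 4770 · 99.9 = 4.365 mm.
The walls impose strain ε = −(4.365)/4770 = -9.1508e-04; σ = Eε = 105000 · -9.1508e-04 = -96.08 MPa.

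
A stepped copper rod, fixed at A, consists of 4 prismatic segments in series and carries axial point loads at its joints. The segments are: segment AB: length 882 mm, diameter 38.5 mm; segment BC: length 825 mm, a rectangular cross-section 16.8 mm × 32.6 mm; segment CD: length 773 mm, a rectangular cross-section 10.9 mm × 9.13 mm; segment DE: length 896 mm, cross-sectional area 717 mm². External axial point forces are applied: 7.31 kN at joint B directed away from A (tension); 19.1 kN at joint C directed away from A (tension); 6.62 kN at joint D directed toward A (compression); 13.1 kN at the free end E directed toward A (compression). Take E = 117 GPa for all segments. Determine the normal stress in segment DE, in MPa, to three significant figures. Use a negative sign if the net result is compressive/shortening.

-18.3 MPa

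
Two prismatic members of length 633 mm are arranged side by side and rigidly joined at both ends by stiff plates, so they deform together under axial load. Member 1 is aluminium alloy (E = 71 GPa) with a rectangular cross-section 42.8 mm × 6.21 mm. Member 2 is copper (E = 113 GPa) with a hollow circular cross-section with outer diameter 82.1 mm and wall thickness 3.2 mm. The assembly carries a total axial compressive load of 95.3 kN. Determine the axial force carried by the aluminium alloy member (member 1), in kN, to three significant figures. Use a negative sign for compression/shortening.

A_1 = 265.8 mm².
A_2 = 793.2 mm².
Equal strain + equilibrium ⇒ each member carries load in proportion to AE: A₁E₁ = 18870000 N, A₂E₂ = 89630000 N, ΣAE = 108500000 N.
F₁ = P·A₁E₁/ΣAE = -95300·18870000/108500000 = -16570 N.

-16.6 kN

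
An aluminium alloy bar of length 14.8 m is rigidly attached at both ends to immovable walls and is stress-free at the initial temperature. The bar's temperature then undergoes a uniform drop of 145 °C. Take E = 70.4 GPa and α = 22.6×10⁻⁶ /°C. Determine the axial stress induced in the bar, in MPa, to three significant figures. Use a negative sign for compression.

231 MPa

Free thermal expansion αLΔT = 22.6e-6 · 14800 · -145 = -48.5 mm.
The walls impose strain ε = −(-48.5)/14800 = 3.2770e-03; σ = Eε = 70400 · 3.2770e-03 = 230.7 MPa.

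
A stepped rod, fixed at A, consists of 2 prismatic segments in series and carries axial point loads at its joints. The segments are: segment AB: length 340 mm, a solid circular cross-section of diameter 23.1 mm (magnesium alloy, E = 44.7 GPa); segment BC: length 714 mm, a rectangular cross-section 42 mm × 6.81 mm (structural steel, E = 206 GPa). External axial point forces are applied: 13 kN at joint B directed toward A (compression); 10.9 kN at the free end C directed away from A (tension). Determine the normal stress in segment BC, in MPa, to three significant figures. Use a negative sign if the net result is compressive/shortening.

38.1 MPa

Internal axial forces (sectioning from the free end, tension +): N_BC = 10.9 kN, N_AB = -2.1 kN.
A_BC = 286 mm².
σ_BC = N_BC/A_BC = 10900/286 = 38.11 MPa.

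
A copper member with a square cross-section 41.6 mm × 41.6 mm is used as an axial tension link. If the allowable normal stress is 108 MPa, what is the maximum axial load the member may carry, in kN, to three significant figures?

A = 1731 mm².
P_max = σ_allow · A = 108 · 1731 = 186900 N = 186.9 kN.

187 kN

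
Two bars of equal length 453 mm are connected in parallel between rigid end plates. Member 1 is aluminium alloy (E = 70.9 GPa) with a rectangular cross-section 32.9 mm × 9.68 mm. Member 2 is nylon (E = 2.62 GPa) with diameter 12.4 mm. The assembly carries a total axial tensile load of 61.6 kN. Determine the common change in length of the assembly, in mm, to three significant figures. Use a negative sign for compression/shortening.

1.22 mm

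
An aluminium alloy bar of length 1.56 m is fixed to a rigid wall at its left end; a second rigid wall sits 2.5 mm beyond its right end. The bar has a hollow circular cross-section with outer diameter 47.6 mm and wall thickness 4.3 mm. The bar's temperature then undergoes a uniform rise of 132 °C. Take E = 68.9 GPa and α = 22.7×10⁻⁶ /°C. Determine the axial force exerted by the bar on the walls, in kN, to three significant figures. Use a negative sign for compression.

Free thermal expansion αLΔT = 22.7e-6 · 1560 · 132 = 4.674 mm.
The walls engage after the gap closes; constrained expansion = 4.674 − 2.5 = 2.174 mm.
The walls impose strain ε = −(2.174)/1560 = -1.3938e-03; σ = Eε = 68900 · -1.3938e-03 = -96.04 MPa.
Wall reaction R = σ·A = -96.04·584.9 = -56170 N = -56.17 kN.

-56.2 kN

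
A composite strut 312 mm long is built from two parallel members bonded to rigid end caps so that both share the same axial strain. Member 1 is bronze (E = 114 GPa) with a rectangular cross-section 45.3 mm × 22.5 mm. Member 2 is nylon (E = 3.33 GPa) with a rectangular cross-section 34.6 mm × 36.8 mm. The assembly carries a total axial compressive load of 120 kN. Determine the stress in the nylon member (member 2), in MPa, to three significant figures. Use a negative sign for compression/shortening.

A_1 = 1019 mm².
A_2 = 1273 mm².
Equal strain + equilibrium ⇒ each member carries load in proportion to AE: A₁E₁ = 116200000 N, A₂E₂ = 4240000 N, ΣAE = 120400000 N.
σ₂ = P·E₂/ΣAE = -120000·3330/120400000 = -3.318 MPa.

-3.32 MPa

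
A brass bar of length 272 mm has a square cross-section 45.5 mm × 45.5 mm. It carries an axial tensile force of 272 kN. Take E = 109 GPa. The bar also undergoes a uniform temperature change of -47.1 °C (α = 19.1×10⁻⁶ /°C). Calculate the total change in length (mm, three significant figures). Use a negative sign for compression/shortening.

0.0832 mm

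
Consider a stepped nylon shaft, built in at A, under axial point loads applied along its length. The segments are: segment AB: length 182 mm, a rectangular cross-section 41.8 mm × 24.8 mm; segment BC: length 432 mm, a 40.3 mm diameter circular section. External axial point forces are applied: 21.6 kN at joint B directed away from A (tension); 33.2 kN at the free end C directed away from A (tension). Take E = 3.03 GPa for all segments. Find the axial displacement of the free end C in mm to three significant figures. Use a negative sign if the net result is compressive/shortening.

Internal axial forces (sectioning from the free end, tension +): N_BC = 33.2 kN, N_AB = 54.8 kN.
A_AB = 1037 mm².
A_BC = 1276 mm².
δ_AB = 54800·182/(1037·3030) = 3.175 mm
δ_BC = 33200·432/(1276·3030) = 3.711 mm
δ = Σδ_i = 6.886 mm.

6.89 mm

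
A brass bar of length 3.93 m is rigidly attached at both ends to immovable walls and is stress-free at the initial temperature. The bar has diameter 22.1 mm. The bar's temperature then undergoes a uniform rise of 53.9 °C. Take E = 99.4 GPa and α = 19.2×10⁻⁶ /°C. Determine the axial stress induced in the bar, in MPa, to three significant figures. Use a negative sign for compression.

Free thermal expansion αLΔT = 19.2e-6 · 3930 · 53.9 = 4.067 mm.
The walls impose strain ε = −(4.067)/3930 = -1.0349e-03; σ = Eε = 99400 · -1.0349e-03 = -102.9 MPa.

-103 MPa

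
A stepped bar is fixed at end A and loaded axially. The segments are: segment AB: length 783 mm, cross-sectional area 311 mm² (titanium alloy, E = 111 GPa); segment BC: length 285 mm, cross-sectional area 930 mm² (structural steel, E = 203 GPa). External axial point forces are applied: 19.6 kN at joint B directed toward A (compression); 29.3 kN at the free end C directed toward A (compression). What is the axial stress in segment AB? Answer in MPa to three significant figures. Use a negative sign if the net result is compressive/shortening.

-157 MPa

Internal axial forces (sectioning from the free end, tension +): N_BC = -29.3 kN, N_AB = -48.9 kN.
σ_AB = N_AB/A_AB = -48900/311 = -157.2 MPa.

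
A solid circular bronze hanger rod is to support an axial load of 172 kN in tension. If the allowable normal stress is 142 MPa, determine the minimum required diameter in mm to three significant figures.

39.3 mm

Required area A ≥ P/σ_allow = 172000/142 = 1211 mm².
For a solid circular section, d ≥ √(4A/π) = 39.27 mm.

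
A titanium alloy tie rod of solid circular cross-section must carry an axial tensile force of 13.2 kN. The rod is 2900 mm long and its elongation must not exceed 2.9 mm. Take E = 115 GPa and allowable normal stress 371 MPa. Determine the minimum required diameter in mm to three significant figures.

12.1 mm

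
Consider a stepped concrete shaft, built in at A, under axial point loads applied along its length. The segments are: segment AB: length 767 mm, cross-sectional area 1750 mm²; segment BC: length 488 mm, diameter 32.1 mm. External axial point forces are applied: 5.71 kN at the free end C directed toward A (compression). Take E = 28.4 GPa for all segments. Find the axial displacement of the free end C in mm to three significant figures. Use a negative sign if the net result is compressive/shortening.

-0.209 mm

Internal axial forces (sectioning from the free end, tension +): N_BC = -5.71 kN, N_AB = -5.71 kN.
A_BC = 809.3 mm².
δ_AB = -5710·767/(1750·28400) = -0.08812 mm
δ_BC = -5710·488/(809.3·28400) = -0.1212 mm
δ = Σδ_i = -0.2094 mm.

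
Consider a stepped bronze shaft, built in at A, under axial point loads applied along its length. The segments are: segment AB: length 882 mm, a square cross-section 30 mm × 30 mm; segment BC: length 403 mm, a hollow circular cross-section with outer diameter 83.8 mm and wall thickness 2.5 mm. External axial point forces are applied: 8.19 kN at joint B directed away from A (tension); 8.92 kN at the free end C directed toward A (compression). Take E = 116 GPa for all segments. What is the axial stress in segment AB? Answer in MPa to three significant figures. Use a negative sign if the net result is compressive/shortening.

Internal axial forces (sectioning from the free end, tension +): N_BC = -8.92 kN, N_AB = -0.73 kN.
A_AB = 900 mm².
σ_AB = N_AB/A_AB = -730/900 = -0.8111 MPa.

-0.811 MPa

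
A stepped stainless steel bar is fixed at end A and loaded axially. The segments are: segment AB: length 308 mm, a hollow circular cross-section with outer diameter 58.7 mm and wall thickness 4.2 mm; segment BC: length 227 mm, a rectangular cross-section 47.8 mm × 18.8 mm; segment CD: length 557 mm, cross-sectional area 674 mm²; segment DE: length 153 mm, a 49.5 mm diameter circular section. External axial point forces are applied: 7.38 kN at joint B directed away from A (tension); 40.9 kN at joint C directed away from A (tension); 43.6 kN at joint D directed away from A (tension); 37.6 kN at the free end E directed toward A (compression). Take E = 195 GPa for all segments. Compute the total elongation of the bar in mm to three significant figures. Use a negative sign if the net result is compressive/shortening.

Internal axial forces (sectioning from the free end, tension +): N_DE = -37.6 kN, N_CD = 6 kN, N_BC = 46.9 kN, N_AB = 54.28 kN.
A_AB = 719.1 mm².
A_BC = 898.6 mm².
A_DE = 1924 mm².
δ_AB = 54280·308/(719.1·195000) = 0.1192 mm
δ_BC = 46900·227/(898.6·195000) = 0.06075 mm
δ_CD = 6000·557/(674·195000) = 0.02543 mm
δ_DE = -37600·153/(1924·195000) = -0.01533 mm
δ = Σδ_i = 0.1901 mm.

0.190 mm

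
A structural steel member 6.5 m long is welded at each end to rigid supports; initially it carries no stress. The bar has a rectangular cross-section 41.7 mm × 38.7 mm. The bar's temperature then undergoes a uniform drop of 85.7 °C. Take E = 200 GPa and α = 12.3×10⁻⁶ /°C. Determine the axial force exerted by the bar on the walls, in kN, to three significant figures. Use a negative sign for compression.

Free thermal expansion αLΔT = 12.3e-6 · 6500 · -85.7 = -6.852 mm.
The walls impose strain ε = −(-6.852)/6500 = 1.0541e-03; σ = Eε = 200000 · 1.0541e-03 = 210.8 MPa.
Wall reaction R = σ·A = 210.8·1614 = 340200 N = 340.2 kN.

340 kN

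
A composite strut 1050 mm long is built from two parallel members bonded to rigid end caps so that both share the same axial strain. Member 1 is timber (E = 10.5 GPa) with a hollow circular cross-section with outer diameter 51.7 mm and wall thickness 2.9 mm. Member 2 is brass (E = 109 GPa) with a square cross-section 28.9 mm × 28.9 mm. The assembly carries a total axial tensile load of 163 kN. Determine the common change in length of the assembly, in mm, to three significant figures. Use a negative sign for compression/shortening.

1.79 mm

A_1 = 444.6 mm².
A_2 = 835.2 mm².
Equal strain + equilibrium ⇒ each member carries load in proportion to AE: A₁E₁ = 4668000 N, A₂E₂ = 91040000 N, ΣAE = 95710000 N.
δ = PL/ΣAE = 163000·1050/95710000 = 1.788 mm.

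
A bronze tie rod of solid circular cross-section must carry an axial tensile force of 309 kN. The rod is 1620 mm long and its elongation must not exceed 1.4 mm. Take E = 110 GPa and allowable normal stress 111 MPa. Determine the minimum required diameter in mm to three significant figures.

Required area A ≥ P/σ_allow = 309000/111 = 2784 mm².
For a solid circular section, d ≥ √(4A/π) = 59.54 mm.
Elongation limit: A ≥ PL/(Eδ_allow) = 309000·1620/(110000·1.4) = 3251 mm² ⇒ d ≥ 64.33 mm.
The elongation limit governs.

64.3 mm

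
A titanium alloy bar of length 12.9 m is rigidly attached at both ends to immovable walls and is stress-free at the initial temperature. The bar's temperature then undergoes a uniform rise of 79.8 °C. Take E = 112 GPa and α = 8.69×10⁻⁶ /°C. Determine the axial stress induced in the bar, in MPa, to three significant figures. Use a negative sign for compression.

-77.7 MPa

Free thermal expansion αLΔT = 8.69e-6 · 12900 · 79.8 = 8.946 mm.
The walls impose strain ε = −(8.946)/12900 = -6.9346e-04; σ = Eε = 112000 · -6.9346e-04 = -77.67 MPa.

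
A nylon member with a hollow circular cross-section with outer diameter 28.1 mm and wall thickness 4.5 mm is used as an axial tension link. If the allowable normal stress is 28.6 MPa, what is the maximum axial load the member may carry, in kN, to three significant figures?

9.54 kN

A = 333.6 mm².
P_max = σ_allow · A = 28.6 · 333.6 = 9542 N = 9.542 kN.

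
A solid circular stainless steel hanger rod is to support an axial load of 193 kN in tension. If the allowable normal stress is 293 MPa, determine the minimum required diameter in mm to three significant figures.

29.0 mm

Required area A ≥ P/σ_allow = 193000/293 = 658.7 mm².
For a solid circular section, d ≥ √(4A/π) = 28.96 mm.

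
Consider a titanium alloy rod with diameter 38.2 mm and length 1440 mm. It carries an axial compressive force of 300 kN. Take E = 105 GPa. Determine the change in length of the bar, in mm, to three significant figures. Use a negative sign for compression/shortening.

-3.59 mm

A = 1146 mm².
δ_mech = NL/(AE) = -300000·1440/(1146·105000) = -3.59 mm.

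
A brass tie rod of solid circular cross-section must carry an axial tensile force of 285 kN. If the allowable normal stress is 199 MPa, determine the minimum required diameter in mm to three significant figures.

42.7 mm

Required area A ≥ P/σ_allow = 285000/199 = 1432 mm².
For a solid circular section, d ≥ √(4A/π) = 42.7 mm.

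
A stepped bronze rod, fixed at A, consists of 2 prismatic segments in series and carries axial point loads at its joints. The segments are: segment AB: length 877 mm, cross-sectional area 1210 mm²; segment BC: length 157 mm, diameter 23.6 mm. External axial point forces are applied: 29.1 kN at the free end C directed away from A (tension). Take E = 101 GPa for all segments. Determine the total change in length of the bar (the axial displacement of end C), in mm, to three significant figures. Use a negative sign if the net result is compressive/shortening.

0.312 mm

Internal axial forces (sectioning from the free end, tension +): N_BC = 29.1 kN, N_AB = 29.1 kN.
A_BC = 437.4 mm².
δ_AB = 29100·877/(1210·101000) = 0.2088 mm
δ_BC = 29100·157/(437.4·101000) = 0.1034 mm
δ = Σδ_i = 0.3122 mm.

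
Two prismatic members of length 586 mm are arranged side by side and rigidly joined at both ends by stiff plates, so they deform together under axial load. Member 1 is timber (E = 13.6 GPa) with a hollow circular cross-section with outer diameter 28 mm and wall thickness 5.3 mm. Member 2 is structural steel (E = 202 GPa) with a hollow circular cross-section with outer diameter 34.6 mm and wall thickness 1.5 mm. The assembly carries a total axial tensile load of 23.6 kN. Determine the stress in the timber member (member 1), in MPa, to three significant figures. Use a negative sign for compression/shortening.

A_1 = 378 mm².
A_2 = 156 mm².
Equal strain + equilibrium ⇒ each member carries load in proportion to AE: A₁E₁ = 5140000 N, A₂E₂ = 31510000 N, ΣAE = 36650000 N.
σ₁ = P·E₁/ΣAE = 23600·13600/36650000 = 8.758 MPa.

8.76 MPa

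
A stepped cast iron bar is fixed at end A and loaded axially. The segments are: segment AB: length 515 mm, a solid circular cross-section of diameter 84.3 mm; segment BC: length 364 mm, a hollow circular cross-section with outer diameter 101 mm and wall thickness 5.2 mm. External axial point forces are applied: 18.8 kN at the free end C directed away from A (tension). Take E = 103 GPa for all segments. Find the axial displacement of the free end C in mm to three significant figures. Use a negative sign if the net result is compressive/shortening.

Internal axial forces (sectioning from the free end, tension +): N_BC = 18.8 kN, N_AB = 18.8 kN.
A_AB = 5581 mm².
A_BC = 1565 mm².
δ_AB = 18800·515/(5581·103000) = 0.01684 mm
δ_BC = 18800·364/(1565·103000) = 0.04245 mm
δ = Σδ_i = 0.05929 mm.

0.0593 mm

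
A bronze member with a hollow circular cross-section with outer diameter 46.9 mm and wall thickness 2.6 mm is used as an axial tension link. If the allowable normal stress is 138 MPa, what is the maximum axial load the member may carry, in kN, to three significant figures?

49.9 kN

A = 361.8 mm².
P_max = σ_allow · A = 138 · 361.8 = 49940 N = 49.94 kN.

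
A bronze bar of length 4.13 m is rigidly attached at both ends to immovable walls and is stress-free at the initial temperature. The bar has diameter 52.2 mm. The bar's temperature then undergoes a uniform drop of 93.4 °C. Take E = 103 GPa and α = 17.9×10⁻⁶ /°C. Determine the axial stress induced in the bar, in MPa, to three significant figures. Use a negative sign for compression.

172 MPa

Free thermal expansion αLΔT = 17.9e-6 · 4130 · -93.4 = -6.905 mm.
The walls impose strain ε = −(-6.905)/4130 = 1.6719e-03; σ = Eε = 103000 · 1.6719e-03 = 172.2 MPa.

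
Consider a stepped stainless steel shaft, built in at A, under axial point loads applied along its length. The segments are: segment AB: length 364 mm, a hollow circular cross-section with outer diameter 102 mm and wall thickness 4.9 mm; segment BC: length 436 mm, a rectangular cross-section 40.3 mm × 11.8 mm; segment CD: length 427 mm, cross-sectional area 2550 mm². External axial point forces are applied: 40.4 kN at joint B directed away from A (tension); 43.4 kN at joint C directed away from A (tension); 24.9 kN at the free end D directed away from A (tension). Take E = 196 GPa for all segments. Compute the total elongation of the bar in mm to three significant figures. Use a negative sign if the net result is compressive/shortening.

0.476 mm

Internal axial forces (sectioning from the free end, tension +): N_CD = 24.9 kN, N_BC = 68.3 kN, N_AB = 108.7 kN.
A_AB = 1495 mm².
A_BC = 475.5 mm².
δ_AB = 108700·364/(1495·196000) = 0.1351 mm
δ_BC = 68300·436/(475.5·196000) = 0.3195 mm
δ_CD = 24900·427/(2550·196000) = 0.02127 mm
δ = Σδ_i = 0.4758 mm.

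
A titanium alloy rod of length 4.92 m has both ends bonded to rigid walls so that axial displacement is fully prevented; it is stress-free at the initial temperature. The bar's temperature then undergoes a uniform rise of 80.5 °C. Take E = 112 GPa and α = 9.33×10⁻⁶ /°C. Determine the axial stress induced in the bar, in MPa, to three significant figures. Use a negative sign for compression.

-84.1 MPa

Free thermal expansion αLΔT = 9.33e-6 · 4920 · 80.5 = 3.695 mm.
The walls impose strain ε = −(3.695)/4920 = -7.5107e-04; σ = Eε = 112000 · -7.5107e-04 = -84.12 MPa.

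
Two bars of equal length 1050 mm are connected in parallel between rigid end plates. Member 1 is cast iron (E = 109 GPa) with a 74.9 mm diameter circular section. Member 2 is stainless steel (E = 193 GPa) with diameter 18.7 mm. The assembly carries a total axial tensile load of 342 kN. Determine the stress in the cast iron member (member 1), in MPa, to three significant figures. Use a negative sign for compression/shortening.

A_1 = 4406 mm².
A_2 = 274.6 mm².
Equal strain + equilibrium ⇒ each member carries load in proportion to AE: A₁E₁ = 480300000 N, A₂E₂ = 53010000 N, ΣAE = 533300000 N.
σ₁ = P·E₁/ΣAE = 342000·109000/533300000 = 69.9 MPa.

69.9 MPa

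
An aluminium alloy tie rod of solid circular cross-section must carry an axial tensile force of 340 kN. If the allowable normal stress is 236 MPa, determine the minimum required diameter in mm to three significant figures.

42.8 mm

Required area A ≥ P/σ_allow = 340000/236 = 1441 mm².
For a solid circular section, d ≥ √(4A/π) = 42.83 mm.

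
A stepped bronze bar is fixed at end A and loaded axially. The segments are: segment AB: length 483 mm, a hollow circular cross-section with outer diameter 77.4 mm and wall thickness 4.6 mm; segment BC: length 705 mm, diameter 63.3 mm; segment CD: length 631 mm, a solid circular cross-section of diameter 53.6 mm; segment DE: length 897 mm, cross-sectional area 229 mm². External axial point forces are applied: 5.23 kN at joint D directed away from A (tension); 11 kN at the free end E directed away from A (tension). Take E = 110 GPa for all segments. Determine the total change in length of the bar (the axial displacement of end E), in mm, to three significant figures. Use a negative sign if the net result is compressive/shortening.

0.534 mm

Internal axial forces (sectioning from the free end, tension +): N_DE = 11 kN, N_CD = 16.23 kN, N_BC = 16.23 kN, N_AB = 16.23 kN.
A_AB = 1052 mm².
A_BC = 3147 mm².
A_CD = 2256 mm².
δ_AB = 16230·483/(1052·110000) = 0.06774 mm
δ_BC = 16230·705/(3147·110000) = 0.03305 mm
δ_CD = 16230·631/(2256·110000) = 0.04126 mm
δ_DE = 11000·897/(229·110000) = 0.3917 mm
δ = Σδ_i = 0.5338 mm.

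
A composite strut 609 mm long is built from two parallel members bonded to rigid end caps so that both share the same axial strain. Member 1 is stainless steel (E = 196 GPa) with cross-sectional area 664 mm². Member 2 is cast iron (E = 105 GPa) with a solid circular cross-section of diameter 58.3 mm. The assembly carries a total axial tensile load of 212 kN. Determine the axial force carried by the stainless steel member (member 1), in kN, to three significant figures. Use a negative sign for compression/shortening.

A_2 = 2669 mm².
Equal strain + equilibrium ⇒ each member carries load in proportion to AE: A₁E₁ = 130100000 N, A₂E₂ = 280300000 N, ΣAE = 410400000 N.
F₁ = P·A₁E₁/ΣAE = 212000·130100000/410400000 = 67220 N.

67.2 kN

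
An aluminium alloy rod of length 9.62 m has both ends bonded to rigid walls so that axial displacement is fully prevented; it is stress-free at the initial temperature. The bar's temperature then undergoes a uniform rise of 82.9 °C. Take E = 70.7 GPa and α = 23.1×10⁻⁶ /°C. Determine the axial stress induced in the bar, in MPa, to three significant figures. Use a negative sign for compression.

Free thermal expansion αLΔT = 23.1e-6 · 9620 · 82.9 = 18.42 mm.
The walls impose strain ε = −(18.42)/9620 = -1.9150e-03; σ = Eε = 70700 · -1.9150e-03 = -135.4 MPa.

-135 MPa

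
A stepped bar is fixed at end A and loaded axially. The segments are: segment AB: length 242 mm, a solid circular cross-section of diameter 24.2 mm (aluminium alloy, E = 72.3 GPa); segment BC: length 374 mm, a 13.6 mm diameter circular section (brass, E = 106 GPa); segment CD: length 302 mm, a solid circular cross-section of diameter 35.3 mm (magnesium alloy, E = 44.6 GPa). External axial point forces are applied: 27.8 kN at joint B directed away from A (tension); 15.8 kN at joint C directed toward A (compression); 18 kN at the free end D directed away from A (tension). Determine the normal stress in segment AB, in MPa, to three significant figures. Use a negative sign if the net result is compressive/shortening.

65.2 MPa

Internal axial forces (sectioning from the free end, tension +): N_CD = 18 kN, N_BC = 2.2 kN, N_AB = 30 kN.
A_AB = 460 mm².
σ_AB = N_AB/A_AB = 30000/460 = 65.22 MPa.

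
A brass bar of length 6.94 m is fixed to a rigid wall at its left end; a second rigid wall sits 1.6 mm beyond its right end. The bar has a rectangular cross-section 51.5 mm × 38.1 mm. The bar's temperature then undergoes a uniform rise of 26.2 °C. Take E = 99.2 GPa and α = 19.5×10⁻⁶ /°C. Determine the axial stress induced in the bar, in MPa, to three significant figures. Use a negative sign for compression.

Free thermal expansion αLΔT = 19.5e-6 · 6940 · 26.2 = 3.546 mm.
The walls engage after the gap closes; constrained expansion = 3.546 − 1.6 = 1.946 mm.
The walls impose strain ε = −(1.946)/6940 = -2.8035e-04; σ = Eε = 99200 · -2.8035e-04 = -27.81 MPa.

-27.8 MPa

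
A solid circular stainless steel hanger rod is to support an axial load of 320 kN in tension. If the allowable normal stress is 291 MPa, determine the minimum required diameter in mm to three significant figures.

Required area A ≥ P/σ_allow = 320000/291 = 1100 mm².
For a solid circular section, d ≥ √(4A/π) = 37.42 mm.

37.4 mm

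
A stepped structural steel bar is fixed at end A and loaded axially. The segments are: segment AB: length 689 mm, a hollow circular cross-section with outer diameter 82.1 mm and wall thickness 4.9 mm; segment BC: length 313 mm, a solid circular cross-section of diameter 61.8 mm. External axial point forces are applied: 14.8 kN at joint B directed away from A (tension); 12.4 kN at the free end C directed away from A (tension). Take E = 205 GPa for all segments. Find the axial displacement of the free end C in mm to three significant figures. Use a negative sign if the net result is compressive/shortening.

0.0832 mm

Internal axial forces (sectioning from the free end, tension +): N_BC = 12.4 kN, N_AB = 27.2 kN.
A_AB = 1188 mm².
A_BC = 3000 mm².
δ_AB = 27200·689/(1188·205000) = 0.07693 mm
δ_BC = 12400·313/(3000·205000) = 0.006312 mm
δ = Σδ_i = 0.08324 mm.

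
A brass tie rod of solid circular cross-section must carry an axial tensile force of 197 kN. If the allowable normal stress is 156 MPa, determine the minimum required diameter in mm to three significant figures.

40.1 mm

Required area A ≥ P/σ_allow = 197000/156 = 1263 mm².
For a solid circular section, d ≥ √(4A/π) = 40.1 mm.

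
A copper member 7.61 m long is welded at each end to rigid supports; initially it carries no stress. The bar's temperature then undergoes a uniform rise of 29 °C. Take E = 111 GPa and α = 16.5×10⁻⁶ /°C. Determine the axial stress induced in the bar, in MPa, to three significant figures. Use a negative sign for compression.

Free thermal expansion αLΔT = 16.5e-6 · 7610 · 29 = 3.641 mm.
The walls impose strain ε = −(3.641)/7610 = -4.7850e-04; σ = Eε = 111000 · -4.7850e-04 = -53.11 MPa.

-53.1 MPa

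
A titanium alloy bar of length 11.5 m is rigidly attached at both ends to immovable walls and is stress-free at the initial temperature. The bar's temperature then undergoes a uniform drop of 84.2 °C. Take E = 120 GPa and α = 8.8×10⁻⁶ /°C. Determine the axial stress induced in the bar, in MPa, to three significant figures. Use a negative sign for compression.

88.9 MPa

Free thermal expansion αLΔT = 8.8e-6 · 11500 · -84.2 = -8.521 mm.
The walls impose strain ε = −(-8.521)/11500 = 7.4096e-04; σ = Eε = 120000 · 7.4096e-04 = 88.92 MPa.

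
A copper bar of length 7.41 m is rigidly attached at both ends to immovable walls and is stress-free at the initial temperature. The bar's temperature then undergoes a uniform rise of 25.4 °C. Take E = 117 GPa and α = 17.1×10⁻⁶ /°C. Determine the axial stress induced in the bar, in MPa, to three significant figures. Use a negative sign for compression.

Free thermal expansion αLΔT = 17.1e-6 · 7410 · 25.4 = 3.218 mm.
The walls impose strain ε = −(3.218)/7410 = -4.3434e-04; σ = Eε = 117000 · -4.3434e-04 = -50.82 MPa.

-50.8 MPa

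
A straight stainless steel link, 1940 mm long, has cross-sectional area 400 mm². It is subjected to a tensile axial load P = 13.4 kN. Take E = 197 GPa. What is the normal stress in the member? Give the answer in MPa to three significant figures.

33.5 MPa

σ = N/A = 13400/400 = 33.5 MPa.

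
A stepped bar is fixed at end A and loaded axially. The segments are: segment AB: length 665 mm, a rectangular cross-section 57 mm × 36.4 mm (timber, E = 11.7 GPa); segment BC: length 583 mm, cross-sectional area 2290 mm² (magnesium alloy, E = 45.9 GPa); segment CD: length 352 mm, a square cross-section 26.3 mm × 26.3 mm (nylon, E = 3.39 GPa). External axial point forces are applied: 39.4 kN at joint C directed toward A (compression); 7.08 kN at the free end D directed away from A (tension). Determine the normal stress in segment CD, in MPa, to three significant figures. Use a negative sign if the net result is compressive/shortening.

10.2 MPa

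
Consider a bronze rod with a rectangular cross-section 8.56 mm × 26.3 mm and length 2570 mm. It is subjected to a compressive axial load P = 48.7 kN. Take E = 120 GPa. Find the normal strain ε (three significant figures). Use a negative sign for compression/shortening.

A = 225.1 mm².
σ = N/A = -216.3 MPa; ε = σ/E = -216.3/120000 = -1.803e-03.

-0.00180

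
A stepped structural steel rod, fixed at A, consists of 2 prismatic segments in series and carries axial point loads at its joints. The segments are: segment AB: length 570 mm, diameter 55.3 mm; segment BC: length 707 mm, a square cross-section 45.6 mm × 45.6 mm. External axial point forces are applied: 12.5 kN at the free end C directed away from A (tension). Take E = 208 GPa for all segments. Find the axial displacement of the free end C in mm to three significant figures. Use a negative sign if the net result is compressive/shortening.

Internal axial forces (sectioning from the free end, tension +): N_BC = 12.5 kN, N_AB = 12.5 kN.
A_AB = 2402 mm².
A_BC = 2079 mm².
δ_AB = 12500·570/(2402·208000) = 0.01426 mm
δ_BC = 12500·707/(2079·208000) = 0.02043 mm
δ = Σδ_i = 0.0347 mm.

0.0347 mm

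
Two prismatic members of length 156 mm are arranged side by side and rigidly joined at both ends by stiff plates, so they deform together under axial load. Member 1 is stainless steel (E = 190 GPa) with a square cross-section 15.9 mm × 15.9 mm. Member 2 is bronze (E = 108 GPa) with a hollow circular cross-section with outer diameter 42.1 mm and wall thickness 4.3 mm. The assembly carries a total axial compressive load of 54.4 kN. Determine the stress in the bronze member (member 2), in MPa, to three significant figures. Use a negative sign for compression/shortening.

-56.9 MPa

A_1 = 252.8 mm².
A_2 = 510.6 mm².
Equal strain + equilibrium ⇒ each member carries load in proportion to AE: A₁E₁ = 48030000 N, A₂E₂ = 55150000 N, ΣAE = 103200000 N.
σ₂ = P·E₂/ΣAE = -54400·108000/103200000 = -56.94 MPa.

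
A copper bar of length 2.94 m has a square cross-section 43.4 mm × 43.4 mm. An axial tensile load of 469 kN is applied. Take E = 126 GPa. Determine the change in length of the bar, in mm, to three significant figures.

A = 1884 mm².
δ_mech = NL/(AE) = 469000·2940/(1884·126000) = 5.81 mm.

5.81 mm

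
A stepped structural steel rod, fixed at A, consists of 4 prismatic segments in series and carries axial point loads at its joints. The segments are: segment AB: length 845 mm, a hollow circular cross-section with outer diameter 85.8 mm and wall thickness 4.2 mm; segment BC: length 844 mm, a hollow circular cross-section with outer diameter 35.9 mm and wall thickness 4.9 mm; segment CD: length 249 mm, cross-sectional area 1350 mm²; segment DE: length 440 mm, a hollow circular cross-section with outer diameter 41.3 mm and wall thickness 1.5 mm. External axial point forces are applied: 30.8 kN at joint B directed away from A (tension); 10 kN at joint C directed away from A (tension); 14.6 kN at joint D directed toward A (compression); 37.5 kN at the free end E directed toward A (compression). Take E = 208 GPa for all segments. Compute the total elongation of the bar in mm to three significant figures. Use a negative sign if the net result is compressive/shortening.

Internal axial forces (sectioning from the free end, tension +): N_DE = -37.5 kN, N_CD = -52.1 kN, N_BC = -42.1 kN, N_AB = -11.3 kN.
A_AB = 1077 mm².
A_BC = 477.2 mm².
A_DE = 187.6 mm².
δ_AB = -11300·845/(1077·208000) = -0.04264 mm
δ_BC = -42100·844/(477.2·208000) = -0.358 mm
δ_CD = -52100·249/(1350·208000) = -0.0462 mm
δ_DE = -37500·440/(187.6·208000) = -0.423 mm
δ = Σδ_i = -0.8698 mm.

-0.870 mm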